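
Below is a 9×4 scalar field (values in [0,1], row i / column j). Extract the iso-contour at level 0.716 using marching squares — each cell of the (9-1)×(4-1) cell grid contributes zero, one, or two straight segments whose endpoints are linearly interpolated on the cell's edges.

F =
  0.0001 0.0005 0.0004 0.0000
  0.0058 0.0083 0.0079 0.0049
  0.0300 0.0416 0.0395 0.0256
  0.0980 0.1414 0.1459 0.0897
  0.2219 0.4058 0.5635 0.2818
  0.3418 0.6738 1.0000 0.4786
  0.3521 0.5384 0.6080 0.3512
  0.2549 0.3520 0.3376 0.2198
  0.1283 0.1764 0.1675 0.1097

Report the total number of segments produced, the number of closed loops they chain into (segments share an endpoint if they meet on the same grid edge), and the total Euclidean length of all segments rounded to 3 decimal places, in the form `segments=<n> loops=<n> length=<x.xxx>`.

segments=4 loops=1 length=3.974

cell (4,1): code 0100 → (4.349,2.000)–(5.000,1.129)
cell (4,2): code 1000 → (5.000,2.545)–(4.349,2.000)
cell (5,1): code 0010 → (5.000,1.129)–(5.724,2.000)
cell (5,2): code 0001 → (5.724,2.000)–(5.000,2.545)
total: 4 segments, chained into 1 closed loop(s), length Σ = 3.974465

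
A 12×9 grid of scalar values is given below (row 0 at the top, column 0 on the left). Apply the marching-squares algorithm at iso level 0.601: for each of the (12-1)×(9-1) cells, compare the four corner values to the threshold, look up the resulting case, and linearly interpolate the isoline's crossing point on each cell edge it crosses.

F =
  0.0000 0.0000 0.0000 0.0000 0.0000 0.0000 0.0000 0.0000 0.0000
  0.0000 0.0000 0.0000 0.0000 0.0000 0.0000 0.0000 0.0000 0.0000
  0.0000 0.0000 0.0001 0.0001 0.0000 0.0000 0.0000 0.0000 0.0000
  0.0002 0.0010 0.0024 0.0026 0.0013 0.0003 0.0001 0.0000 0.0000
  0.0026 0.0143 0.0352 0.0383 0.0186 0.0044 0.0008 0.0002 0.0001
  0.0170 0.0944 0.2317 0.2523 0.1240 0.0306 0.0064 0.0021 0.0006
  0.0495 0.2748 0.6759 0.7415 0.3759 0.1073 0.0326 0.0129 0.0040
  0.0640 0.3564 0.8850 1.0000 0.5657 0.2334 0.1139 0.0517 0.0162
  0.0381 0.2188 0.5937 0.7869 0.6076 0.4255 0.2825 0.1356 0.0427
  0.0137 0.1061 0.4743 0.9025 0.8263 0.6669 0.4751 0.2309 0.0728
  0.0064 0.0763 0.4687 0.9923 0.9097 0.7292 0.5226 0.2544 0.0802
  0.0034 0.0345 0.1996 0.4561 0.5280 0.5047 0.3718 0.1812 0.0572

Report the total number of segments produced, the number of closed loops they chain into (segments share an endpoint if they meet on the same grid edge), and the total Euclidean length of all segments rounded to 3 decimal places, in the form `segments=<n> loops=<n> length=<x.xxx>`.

cell (5,1): code 0100 → (5.831,2.000)–(6.000,1.813)
cell (5,2): code 1100 → (5.713,3.000)–(5.831,2.000)
cell (5,3): code 1000 → (6.000,3.384)–(5.713,3.000)
cell (6,1): code 0110 → (6.000,1.813)–(7.000,1.463)
cell (6,3): code 1001 → (7.000,3.919)–(6.000,3.384)
cell (7,1): code 0010 → (7.000,1.463)–(7.975,2.000)
cell (7,2): code 0111 → (7.975,2.000)–(8.000,2.038)
cell (7,3): code 1101 → (7.842,4.000)–(7.000,3.919)
cell (7,4): code 1000 → (8.000,4.036)–(7.842,4.000)
cell (8,2): code 0110 → (8.000,2.038)–(9.000,2.296)
cell (8,4): code 1101 → (8.727,5.000)–(8.000,4.036)
cell (8,5): code 1000 → (9.000,5.344)–(8.727,5.000)
cell (9,2): code 0110 → (9.000,2.296)–(10.000,2.253)
cell (9,5): code 1001 → (10.000,5.621)–(9.000,5.344)
cell (10,2): code 0010 → (10.000,2.253)–(10.730,3.000)
cell (10,3): code 0011 → (10.730,3.000)–(10.809,4.000)
cell (10,4): code 0011 → (10.809,4.000)–(10.571,5.000)
cell (10,5): code 0001 → (10.571,5.000)–(10.000,5.621)
total: 18 segments, chained into 1 closed loop(s), length Σ = 14.734616

segments=18 loops=1 length=14.735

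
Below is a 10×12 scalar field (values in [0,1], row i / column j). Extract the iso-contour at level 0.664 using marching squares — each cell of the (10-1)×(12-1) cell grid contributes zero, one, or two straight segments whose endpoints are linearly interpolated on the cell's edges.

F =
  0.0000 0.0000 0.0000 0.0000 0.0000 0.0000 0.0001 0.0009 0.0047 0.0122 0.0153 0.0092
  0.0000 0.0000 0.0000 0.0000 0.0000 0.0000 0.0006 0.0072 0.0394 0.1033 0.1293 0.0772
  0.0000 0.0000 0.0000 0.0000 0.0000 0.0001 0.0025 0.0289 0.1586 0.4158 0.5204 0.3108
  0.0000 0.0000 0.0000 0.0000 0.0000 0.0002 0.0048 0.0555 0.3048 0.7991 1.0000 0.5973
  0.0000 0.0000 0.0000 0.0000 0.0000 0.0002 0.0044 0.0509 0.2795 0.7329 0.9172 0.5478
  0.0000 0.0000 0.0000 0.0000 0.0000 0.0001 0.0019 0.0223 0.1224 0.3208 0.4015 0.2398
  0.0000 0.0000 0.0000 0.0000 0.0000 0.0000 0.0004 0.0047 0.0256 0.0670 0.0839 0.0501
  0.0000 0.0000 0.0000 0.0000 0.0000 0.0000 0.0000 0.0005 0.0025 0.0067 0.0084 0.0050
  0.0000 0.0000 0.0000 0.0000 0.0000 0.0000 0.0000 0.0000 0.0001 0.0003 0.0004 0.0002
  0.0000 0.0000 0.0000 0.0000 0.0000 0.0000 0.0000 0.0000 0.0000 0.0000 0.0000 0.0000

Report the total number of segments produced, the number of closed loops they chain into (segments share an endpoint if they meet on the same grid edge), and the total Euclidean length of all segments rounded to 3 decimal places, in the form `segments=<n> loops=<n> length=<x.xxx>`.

cell (2,8): code 0100 → (2.648,9.000)–(3.000,8.727)
cell (2,9): code 1100 → (2.299,10.000)–(2.648,9.000)
cell (2,10): code 1000 → (3.000,10.834)–(2.299,10.000)
cell (3,8): code 0110 → (3.000,8.727)–(4.000,8.848)
cell (3,10): code 1001 → (4.000,10.685)–(3.000,10.834)
cell (4,8): code 0010 → (4.000,8.848)–(4.167,9.000)
cell (4,9): code 0011 → (4.167,9.000)–(4.491,10.000)
cell (4,10): code 0001 → (4.491,10.000)–(4.000,10.685)
total: 8 segments, chained into 1 closed loop(s), length Σ = 6.732925

segments=8 loops=1 length=6.733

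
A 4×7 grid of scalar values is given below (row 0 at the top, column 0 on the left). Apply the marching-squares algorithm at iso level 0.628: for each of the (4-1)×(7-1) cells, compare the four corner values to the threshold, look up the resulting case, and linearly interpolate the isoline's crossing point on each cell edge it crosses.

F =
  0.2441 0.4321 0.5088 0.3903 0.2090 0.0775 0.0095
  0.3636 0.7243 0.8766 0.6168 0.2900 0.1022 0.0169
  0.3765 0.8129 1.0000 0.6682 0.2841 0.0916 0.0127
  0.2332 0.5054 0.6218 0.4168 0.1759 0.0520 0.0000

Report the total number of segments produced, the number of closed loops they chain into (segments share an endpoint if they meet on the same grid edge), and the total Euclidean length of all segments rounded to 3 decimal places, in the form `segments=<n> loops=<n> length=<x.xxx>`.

cell (0,0): code 0100 → (0.670,1.000)–(1.000,0.733)
cell (0,1): code 1100 → (0.324,2.000)–(0.670,1.000)
cell (0,2): code 1000 → (1.000,2.957)–(0.324,2.000)
cell (1,0): code 0110 → (1.000,0.733)–(2.000,0.576)
cell (1,2): code 1101 → (1.218,3.000)–(1.000,2.957)
cell (1,3): code 1000 → (2.000,3.105)–(1.218,3.000)
cell (2,0): code 0010 → (2.000,0.576)–(2.601,1.000)
cell (2,1): code 0011 → (2.601,1.000)–(2.984,2.000)
cell (2,2): code 0011 → (2.984,2.000)–(2.160,3.000)
cell (2,3): code 0001 → (2.160,3.000)–(2.000,3.105)
total: 10 segments, chained into 1 closed loop(s), length Σ = 7.970195

segments=10 loops=1 length=7.970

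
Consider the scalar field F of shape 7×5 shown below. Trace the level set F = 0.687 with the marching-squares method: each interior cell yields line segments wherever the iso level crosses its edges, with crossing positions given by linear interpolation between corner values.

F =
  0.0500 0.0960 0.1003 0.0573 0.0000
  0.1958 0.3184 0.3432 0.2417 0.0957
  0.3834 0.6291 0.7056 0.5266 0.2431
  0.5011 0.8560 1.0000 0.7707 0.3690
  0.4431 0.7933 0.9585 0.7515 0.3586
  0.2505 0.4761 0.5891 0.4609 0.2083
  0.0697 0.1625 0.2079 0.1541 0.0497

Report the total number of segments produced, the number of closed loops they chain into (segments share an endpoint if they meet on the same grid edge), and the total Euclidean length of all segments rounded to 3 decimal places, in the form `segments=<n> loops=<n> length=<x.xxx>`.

segments=12 loops=1 length=8.504

cell (1,1): code 0100 → (1.949,2.000)–(2.000,1.757)
cell (1,2): code 1000 → (2.000,2.104)–(1.949,2.000)
cell (2,0): code 0100 → (2.255,1.000)–(3.000,0.524)
cell (2,1): code 1110 → (2.000,1.757)–(2.255,1.000)
cell (2,2): code 1101 → (2.657,3.000)–(2.000,2.104)
cell (2,3): code 1000 → (3.000,3.208)–(2.657,3.000)
cell (3,0): code 0110 → (3.000,0.524)–(4.000,0.696)
cell (3,3): code 1001 → (4.000,3.164)–(3.000,3.208)
cell (4,0): code 0010 → (4.000,0.696)–(4.335,1.000)
cell (4,1): code 0011 → (4.335,1.000)–(4.735,2.000)
cell (4,2): code 0011 → (4.735,2.000)–(4.222,3.000)
cell (4,3): code 0001 → (4.222,3.000)–(4.000,3.164)
total: 12 segments, chained into 1 closed loop(s), length Σ = 8.504473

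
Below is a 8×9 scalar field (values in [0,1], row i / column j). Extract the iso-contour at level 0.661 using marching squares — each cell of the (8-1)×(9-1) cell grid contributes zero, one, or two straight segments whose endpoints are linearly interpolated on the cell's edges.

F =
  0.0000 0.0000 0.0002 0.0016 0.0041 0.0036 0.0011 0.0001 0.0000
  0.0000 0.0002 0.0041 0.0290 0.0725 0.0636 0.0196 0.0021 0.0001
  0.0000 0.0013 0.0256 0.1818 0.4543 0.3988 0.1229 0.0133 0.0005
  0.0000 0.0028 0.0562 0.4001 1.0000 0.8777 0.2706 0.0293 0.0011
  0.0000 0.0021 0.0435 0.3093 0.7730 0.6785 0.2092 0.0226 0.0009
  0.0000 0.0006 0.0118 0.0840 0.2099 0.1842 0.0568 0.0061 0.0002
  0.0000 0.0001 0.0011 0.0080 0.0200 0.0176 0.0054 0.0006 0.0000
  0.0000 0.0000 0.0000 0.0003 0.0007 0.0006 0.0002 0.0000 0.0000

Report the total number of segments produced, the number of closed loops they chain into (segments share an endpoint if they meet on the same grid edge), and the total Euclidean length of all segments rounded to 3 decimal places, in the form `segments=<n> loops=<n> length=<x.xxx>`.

cell (2,3): code 0100 → (2.379,4.000)–(3.000,3.435)
cell (2,4): code 1100 → (2.548,5.000)–(2.379,4.000)
cell (2,5): code 1000 → (3.000,5.357)–(2.548,5.000)
cell (3,3): code 0110 → (3.000,3.435)–(4.000,3.758)
cell (3,5): code 1001 → (4.000,5.037)–(3.000,5.357)
cell (4,3): code 0010 → (4.000,3.758)–(4.199,4.000)
cell (4,4): code 0011 → (4.199,4.000)–(4.035,5.000)
cell (4,5): code 0001 → (4.035,5.000)–(4.000,5.037)
total: 8 segments, chained into 1 closed loop(s), length Σ = 5.908733

segments=8 loops=1 length=5.909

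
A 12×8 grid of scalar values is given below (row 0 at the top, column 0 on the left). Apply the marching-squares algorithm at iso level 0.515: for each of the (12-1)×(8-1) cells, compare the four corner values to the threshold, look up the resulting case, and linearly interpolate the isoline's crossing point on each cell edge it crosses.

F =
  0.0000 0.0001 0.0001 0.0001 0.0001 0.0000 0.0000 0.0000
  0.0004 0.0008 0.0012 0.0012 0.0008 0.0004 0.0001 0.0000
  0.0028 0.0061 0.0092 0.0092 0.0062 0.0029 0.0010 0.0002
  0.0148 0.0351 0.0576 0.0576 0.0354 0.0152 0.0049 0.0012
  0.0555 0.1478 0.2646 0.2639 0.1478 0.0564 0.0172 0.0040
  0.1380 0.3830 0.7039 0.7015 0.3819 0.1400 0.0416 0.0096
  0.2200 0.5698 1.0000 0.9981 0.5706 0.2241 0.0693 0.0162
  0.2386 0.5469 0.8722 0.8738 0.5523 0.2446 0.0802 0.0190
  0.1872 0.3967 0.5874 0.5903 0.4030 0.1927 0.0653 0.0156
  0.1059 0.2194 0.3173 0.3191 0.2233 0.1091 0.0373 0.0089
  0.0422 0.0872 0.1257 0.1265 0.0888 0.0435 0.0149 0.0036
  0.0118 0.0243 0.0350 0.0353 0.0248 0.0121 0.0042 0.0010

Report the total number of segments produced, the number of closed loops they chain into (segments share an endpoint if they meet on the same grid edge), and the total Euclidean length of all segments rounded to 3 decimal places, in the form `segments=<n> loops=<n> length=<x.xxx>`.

cell (4,1): code 0100 → (4.570,2.000)–(5.000,1.411)
cell (4,2): code 1100 → (4.574,3.000)–(4.570,2.000)
cell (4,3): code 1000 → (5.000,3.584)–(4.574,3.000)
cell (5,0): code 0100 → (5.707,1.000)–(6.000,0.843)
cell (5,1): code 1110 → (5.000,1.411)–(5.707,1.000)
cell (5,3): code 1101 → (5.705,4.000)–(5.000,3.584)
cell (5,4): code 1000 → (6.000,4.160)–(5.705,4.000)
cell (6,0): code 0110 → (6.000,0.843)–(7.000,0.897)
cell (6,4): code 1001 → (7.000,4.121)–(6.000,4.160)
cell (7,0): code 0010 → (7.000,0.897)–(7.212,1.000)
cell (7,1): code 0111 → (7.212,1.000)–(8.000,1.620)
cell (7,3): code 1011 → (8.000,3.402)–(7.250,4.000)
cell (7,4): code 0001 → (7.250,4.000)–(7.000,4.121)
cell (8,1): code 0010 → (8.000,1.620)–(8.268,2.000)
cell (8,2): code 0011 → (8.268,2.000)–(8.278,3.000)
cell (8,3): code 0001 → (8.278,3.000)–(8.000,3.402)
total: 16 segments, chained into 1 closed loop(s), length Σ = 11.187854

segments=16 loops=1 length=11.188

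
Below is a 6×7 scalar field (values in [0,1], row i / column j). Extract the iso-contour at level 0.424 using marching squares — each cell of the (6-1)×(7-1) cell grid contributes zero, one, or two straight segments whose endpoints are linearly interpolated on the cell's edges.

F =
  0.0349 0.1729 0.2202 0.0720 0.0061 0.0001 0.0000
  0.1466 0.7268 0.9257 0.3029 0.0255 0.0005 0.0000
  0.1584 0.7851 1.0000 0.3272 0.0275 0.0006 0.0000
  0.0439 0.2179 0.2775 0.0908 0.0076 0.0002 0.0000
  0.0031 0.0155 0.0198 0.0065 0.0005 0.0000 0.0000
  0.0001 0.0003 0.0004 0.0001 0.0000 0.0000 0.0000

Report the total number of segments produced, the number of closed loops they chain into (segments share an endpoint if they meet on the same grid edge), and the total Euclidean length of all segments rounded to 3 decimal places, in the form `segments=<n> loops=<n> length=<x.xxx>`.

segments=8 loops=1 length=7.888

cell (0,0): code 0100 → (0.453,1.000)–(1.000,0.478)
cell (0,1): code 1100 → (0.289,2.000)–(0.453,1.000)
cell (0,2): code 1000 → (1.000,2.806)–(0.289,2.000)
cell (1,0): code 0110 → (1.000,0.478)–(2.000,0.424)
cell (1,2): code 1001 → (2.000,2.856)–(1.000,2.806)
cell (2,0): code 0010 → (2.000,0.424)–(2.637,1.000)
cell (2,1): code 0011 → (2.637,1.000)–(2.797,2.000)
cell (2,2): code 0001 → (2.797,2.000)–(2.000,2.856)
total: 8 segments, chained into 1 closed loop(s), length Σ = 7.887822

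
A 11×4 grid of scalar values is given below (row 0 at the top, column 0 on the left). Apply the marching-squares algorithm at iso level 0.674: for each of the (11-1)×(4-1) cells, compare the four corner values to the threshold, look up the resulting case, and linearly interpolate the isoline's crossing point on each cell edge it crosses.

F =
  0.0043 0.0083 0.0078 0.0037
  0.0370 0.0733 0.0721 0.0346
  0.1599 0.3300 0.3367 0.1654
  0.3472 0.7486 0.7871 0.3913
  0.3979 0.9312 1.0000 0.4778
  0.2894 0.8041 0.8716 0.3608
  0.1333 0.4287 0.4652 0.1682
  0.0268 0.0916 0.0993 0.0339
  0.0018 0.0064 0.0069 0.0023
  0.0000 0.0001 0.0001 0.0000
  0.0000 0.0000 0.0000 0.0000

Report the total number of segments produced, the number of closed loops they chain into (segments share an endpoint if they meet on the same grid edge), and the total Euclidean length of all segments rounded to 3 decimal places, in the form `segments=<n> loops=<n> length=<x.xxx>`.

segments=10 loops=1 length=7.853

cell (2,0): code 0100 → (2.822,1.000)–(3.000,0.814)
cell (2,1): code 1100 → (2.749,2.000)–(2.822,1.000)
cell (2,2): code 1000 → (3.000,2.286)–(2.749,2.000)
cell (3,0): code 0110 → (3.000,0.814)–(4.000,0.518)
cell (3,2): code 1001 → (4.000,2.624)–(3.000,2.286)
cell (4,0): code 0110 → (4.000,0.518)–(5.000,0.747)
cell (4,2): code 1001 → (5.000,2.387)–(4.000,2.624)
cell (5,0): code 0010 → (5.000,0.747)–(5.347,1.000)
cell (5,1): code 0011 → (5.347,1.000)–(5.486,2.000)
cell (5,2): code 0001 → (5.486,2.000)–(5.000,2.387)
total: 10 segments, chained into 1 closed loop(s), length Σ = 7.853100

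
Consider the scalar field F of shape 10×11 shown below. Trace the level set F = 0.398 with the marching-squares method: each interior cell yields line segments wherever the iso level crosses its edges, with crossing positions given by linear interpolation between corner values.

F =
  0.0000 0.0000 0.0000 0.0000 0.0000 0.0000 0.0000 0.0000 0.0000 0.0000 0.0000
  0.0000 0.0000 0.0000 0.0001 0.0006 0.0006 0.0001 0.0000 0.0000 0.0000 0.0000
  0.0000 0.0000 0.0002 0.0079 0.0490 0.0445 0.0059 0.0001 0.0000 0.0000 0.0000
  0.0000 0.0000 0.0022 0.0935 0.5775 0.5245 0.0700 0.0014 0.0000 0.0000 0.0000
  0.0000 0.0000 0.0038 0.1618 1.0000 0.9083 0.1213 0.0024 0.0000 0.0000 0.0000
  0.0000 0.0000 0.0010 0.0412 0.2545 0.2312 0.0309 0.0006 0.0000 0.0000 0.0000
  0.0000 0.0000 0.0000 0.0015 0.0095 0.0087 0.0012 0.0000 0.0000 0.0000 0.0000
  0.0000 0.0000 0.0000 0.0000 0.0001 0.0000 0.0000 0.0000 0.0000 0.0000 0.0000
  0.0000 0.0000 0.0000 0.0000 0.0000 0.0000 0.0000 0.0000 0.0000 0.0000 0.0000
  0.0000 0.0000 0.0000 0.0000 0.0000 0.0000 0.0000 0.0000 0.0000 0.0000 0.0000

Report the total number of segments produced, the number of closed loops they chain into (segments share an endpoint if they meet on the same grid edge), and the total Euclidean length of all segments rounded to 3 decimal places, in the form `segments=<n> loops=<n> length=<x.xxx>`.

segments=8 loops=1 length=7.090

cell (2,3): code 0100 → (2.660,4.000)–(3.000,3.629)
cell (2,4): code 1100 → (2.736,5.000)–(2.660,4.000)
cell (2,5): code 1000 → (3.000,5.278)–(2.736,5.000)
cell (3,3): code 0110 → (3.000,3.629)–(4.000,3.282)
cell (3,5): code 1001 → (4.000,5.648)–(3.000,5.278)
cell (4,3): code 0010 → (4.000,3.282)–(4.808,4.000)
cell (4,4): code 0011 → (4.808,4.000)–(4.754,5.000)
cell (4,5): code 0001 → (4.754,5.000)–(4.000,5.648)
total: 8 segments, chained into 1 closed loop(s), length Σ = 7.090314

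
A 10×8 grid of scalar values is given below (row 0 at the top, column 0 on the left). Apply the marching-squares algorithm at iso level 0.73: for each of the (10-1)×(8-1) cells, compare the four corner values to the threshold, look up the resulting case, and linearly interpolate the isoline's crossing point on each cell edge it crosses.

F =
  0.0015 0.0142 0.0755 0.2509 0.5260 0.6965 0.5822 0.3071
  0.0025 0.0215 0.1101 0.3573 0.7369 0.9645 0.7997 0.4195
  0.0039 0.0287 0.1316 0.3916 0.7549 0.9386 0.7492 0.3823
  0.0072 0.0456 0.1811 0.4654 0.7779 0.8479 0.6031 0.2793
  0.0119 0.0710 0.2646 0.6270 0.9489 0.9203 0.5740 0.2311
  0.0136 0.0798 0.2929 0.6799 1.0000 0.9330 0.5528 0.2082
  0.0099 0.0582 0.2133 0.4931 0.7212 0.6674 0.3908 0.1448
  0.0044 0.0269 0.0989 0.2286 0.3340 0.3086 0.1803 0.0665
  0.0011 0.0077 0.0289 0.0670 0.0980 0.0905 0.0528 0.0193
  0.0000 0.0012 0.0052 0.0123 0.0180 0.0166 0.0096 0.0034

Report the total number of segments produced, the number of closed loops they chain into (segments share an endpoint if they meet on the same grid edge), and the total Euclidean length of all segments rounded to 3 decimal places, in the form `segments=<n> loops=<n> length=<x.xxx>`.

cell (0,3): code 0100 → (0.967,4.000)–(1.000,3.982)
cell (0,4): code 1100 → (0.125,5.000)–(0.967,4.000)
cell (0,5): code 1100 → (0.680,6.000)–(0.125,5.000)
cell (0,6): code 1000 → (1.000,6.183)–(0.680,6.000)
cell (1,3): code 0110 → (1.000,3.982)–(2.000,3.931)
cell (1,6): code 1001 → (2.000,6.052)–(1.000,6.183)
cell (2,3): code 0110 → (2.000,3.931)–(3.000,3.847)
cell (2,5): code 1011 → (3.000,5.482)–(2.131,6.000)
cell (2,6): code 0001 → (2.131,6.000)–(2.000,6.052)
cell (3,3): code 0110 → (3.000,3.847)–(4.000,3.320)
cell (3,5): code 1001 → (4.000,5.550)–(3.000,5.482)
cell (4,3): code 0110 → (4.000,3.320)–(5.000,3.157)
cell (4,5): code 1001 → (5.000,5.534)–(4.000,5.550)
cell (5,3): code 0010 → (5.000,3.157)–(5.968,4.000)
cell (5,4): code 0011 → (5.968,4.000)–(5.764,5.000)
cell (5,5): code 0001 → (5.764,5.000)–(5.000,5.534)
total: 16 segments, chained into 1 closed loop(s), length Σ = 14.407065

segments=16 loops=1 length=14.407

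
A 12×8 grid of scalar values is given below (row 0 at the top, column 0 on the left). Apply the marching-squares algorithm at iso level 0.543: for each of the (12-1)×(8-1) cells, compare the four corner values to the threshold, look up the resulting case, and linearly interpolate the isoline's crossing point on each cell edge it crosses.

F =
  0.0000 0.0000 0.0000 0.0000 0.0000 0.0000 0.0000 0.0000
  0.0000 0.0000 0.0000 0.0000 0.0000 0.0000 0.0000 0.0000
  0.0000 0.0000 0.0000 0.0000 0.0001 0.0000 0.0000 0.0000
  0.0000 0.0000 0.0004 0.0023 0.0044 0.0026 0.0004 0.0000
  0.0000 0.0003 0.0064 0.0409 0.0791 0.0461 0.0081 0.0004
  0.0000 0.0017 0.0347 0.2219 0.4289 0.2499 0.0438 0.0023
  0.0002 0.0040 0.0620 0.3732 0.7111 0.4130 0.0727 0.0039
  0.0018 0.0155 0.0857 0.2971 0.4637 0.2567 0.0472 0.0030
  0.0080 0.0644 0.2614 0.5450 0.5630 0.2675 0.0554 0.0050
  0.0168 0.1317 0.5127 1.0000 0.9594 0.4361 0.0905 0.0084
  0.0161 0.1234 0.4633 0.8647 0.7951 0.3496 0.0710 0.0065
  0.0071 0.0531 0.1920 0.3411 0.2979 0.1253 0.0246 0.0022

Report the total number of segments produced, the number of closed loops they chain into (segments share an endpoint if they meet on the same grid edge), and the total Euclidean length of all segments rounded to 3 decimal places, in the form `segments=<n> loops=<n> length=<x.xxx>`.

cell (5,3): code 0100 → (5.404,4.000)–(6.000,3.503)
cell (5,4): code 1000 → (6.000,4.564)–(5.404,4.000)
cell (6,3): code 0010 → (6.000,3.503)–(6.679,4.000)
cell (6,4): code 0001 → (6.679,4.000)–(6.000,4.564)
cell (7,2): code 0100 → (7.992,3.000)–(8.000,2.993)
cell (7,3): code 1100 → (7.799,4.000)–(7.992,3.000)
cell (7,4): code 1000 → (8.000,4.068)–(7.799,4.000)
cell (8,2): code 0110 → (8.000,2.993)–(9.000,2.062)
cell (8,4): code 1001 → (9.000,4.796)–(8.000,4.068)
cell (9,2): code 0110 → (9.000,2.062)–(10.000,2.199)
cell (9,4): code 1001 → (10.000,4.566)–(9.000,4.796)
cell (10,2): code 0010 → (10.000,2.199)–(10.614,3.000)
cell (10,3): code 0011 → (10.614,3.000)–(10.507,4.000)
cell (10,4): code 0001 → (10.507,4.000)–(10.000,4.566)
total: 14 segments, chained into 2 closed loop(s), length Σ = 11.976989

segments=14 loops=2 length=11.977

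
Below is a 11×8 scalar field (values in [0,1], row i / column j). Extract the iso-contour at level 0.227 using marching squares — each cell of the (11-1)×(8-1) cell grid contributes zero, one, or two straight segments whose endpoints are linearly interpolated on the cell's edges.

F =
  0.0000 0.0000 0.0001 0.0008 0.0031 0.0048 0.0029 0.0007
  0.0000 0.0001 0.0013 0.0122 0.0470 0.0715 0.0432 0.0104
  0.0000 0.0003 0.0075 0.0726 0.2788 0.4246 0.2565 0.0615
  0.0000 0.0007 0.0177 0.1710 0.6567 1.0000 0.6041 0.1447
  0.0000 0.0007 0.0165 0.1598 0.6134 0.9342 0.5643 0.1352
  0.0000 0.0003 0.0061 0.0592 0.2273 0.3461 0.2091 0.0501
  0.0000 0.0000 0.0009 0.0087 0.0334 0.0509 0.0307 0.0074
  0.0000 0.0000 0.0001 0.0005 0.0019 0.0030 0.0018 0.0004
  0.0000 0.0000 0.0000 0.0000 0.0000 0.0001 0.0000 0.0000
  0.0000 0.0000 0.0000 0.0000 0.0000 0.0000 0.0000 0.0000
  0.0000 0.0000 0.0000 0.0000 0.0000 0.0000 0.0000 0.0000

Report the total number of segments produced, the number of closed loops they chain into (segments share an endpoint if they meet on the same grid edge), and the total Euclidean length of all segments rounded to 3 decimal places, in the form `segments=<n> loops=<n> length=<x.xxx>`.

segments=14 loops=1 length=11.793

cell (1,3): code 0100 → (1.777,4.000)–(2.000,3.749)
cell (1,4): code 1100 → (1.440,5.000)–(1.777,4.000)
cell (1,5): code 1100 → (1.862,6.000)–(1.440,5.000)
cell (1,6): code 1000 → (2.000,6.151)–(1.862,6.000)
cell (2,3): code 0110 → (2.000,3.749)–(3.000,3.115)
cell (2,6): code 1001 → (3.000,6.821)–(2.000,6.151)
cell (3,3): code 0110 → (3.000,3.115)–(4.000,3.148)
cell (3,6): code 1001 → (4.000,6.786)–(3.000,6.821)
cell (4,3): code 0110 → (4.000,3.148)–(5.000,3.998)
cell (4,5): code 1011 → (5.000,5.869)–(4.950,6.000)
cell (4,6): code 0001 → (4.950,6.000)–(4.000,6.786)
cell (5,3): code 0010 → (5.000,3.998)–(5.002,4.000)
cell (5,4): code 0011 → (5.002,4.000)–(5.403,5.000)
cell (5,5): code 0001 → (5.403,5.000)–(5.000,5.869)
total: 14 segments, chained into 1 closed loop(s), length Σ = 11.793457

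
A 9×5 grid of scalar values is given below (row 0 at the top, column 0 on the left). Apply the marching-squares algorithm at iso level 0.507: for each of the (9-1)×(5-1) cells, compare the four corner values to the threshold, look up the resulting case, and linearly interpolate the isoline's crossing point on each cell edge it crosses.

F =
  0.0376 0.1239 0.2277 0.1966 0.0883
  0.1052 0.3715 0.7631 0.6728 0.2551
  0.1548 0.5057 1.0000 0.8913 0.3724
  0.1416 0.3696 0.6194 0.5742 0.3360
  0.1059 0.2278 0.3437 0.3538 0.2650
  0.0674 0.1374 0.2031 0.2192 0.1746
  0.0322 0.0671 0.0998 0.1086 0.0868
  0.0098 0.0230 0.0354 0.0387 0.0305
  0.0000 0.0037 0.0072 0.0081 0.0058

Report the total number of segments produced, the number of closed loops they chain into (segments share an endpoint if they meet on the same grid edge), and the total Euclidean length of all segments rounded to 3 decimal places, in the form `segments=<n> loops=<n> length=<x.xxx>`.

cell (0,1): code 0100 → (0.522,2.000)–(1.000,1.346)
cell (0,2): code 1100 → (0.652,3.000)–(0.522,2.000)
cell (0,3): code 1000 → (1.000,3.397)–(0.652,3.000)
cell (1,1): code 0110 → (1.000,1.346)–(2.000,1.003)
cell (1,3): code 1001 → (2.000,3.741)–(1.000,3.397)
cell (2,1): code 0110 → (2.000,1.003)–(3.000,1.550)
cell (2,3): code 1001 → (3.000,3.282)–(2.000,3.741)
cell (3,1): code 0010 → (3.000,1.550)–(3.408,2.000)
cell (3,2): code 0011 → (3.408,2.000)–(3.305,3.000)
cell (3,3): code 0001 → (3.305,3.000)–(3.000,3.282)
total: 10 segments, chained into 1 closed loop(s), length Σ = 8.729373

segments=10 loops=1 length=8.729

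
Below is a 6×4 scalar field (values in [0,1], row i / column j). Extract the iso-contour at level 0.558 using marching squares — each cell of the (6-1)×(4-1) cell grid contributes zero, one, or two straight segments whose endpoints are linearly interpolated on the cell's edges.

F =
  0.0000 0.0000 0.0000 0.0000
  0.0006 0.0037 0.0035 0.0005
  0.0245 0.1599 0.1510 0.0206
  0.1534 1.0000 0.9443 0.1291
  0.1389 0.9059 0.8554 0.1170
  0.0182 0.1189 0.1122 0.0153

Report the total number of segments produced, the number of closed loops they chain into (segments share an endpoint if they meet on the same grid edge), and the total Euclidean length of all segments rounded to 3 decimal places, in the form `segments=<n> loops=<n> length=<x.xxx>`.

cell (2,0): code 0100 → (2.474,1.000)–(3.000,0.478)
cell (2,1): code 1100 → (2.513,2.000)–(2.474,1.000)
cell (2,2): code 1000 → (3.000,2.474)–(2.513,2.000)
cell (3,0): code 0110 → (3.000,0.478)–(4.000,0.546)
cell (3,2): code 1001 → (4.000,2.403)–(3.000,2.474)
cell (4,0): code 0010 → (4.000,0.546)–(4.442,1.000)
cell (4,1): code 0011 → (4.442,1.000)–(4.400,2.000)
cell (4,2): code 0001 → (4.400,2.000)–(4.000,2.403)
total: 8 segments, chained into 1 closed loop(s), length Σ = 6.628312

segments=8 loops=1 length=6.628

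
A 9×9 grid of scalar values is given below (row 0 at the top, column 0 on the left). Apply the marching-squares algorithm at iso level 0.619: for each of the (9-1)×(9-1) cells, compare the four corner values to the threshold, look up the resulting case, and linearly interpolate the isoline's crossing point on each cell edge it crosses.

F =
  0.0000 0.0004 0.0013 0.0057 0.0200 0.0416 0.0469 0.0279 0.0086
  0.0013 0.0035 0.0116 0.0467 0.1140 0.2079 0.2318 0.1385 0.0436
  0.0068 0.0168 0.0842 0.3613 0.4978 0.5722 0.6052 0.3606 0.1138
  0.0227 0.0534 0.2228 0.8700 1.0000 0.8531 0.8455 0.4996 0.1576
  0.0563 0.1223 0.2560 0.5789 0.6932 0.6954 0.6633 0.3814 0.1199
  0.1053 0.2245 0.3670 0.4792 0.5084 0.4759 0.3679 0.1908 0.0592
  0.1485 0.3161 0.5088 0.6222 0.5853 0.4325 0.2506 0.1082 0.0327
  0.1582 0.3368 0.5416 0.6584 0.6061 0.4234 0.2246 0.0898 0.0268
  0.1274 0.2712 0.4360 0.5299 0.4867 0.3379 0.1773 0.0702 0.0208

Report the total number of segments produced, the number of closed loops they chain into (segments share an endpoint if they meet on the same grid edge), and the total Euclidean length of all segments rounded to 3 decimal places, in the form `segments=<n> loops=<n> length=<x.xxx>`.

cell (2,2): code 0100 → (2.507,3.000)–(3.000,2.612)
cell (2,3): code 1100 → (2.241,4.000)–(2.507,3.000)
cell (2,4): code 1100 → (2.167,5.000)–(2.241,4.000)
cell (2,5): code 1100 → (2.057,6.000)–(2.167,5.000)
cell (2,6): code 1000 → (3.000,6.655)–(2.057,6.000)
cell (3,2): code 0010 → (3.000,2.612)–(3.862,3.000)
cell (3,3): code 0111 → (3.862,3.000)–(4.000,3.351)
cell (3,6): code 1001 → (4.000,6.157)–(3.000,6.655)
cell (4,3): code 0010 → (4.000,3.351)–(4.402,4.000)
cell (4,4): code 0011 → (4.402,4.000)–(4.348,5.000)
cell (4,5): code 0011 → (4.348,5.000)–(4.150,6.000)
cell (4,6): code 0001 → (4.150,6.000)–(4.000,6.157)
cell (5,2): code 0100 → (5.978,3.000)–(6.000,2.972)
cell (5,3): code 1000 → (6.000,3.087)–(5.978,3.000)
cell (6,2): code 0110 → (6.000,2.972)–(7.000,2.663)
cell (6,3): code 1001 → (7.000,3.753)–(6.000,3.087)
cell (7,2): code 0010 → (7.000,2.663)–(7.307,3.000)
cell (7,3): code 0001 → (7.307,3.000)–(7.000,3.753)
total: 18 segments, chained into 2 closed loop(s), length Σ = 13.902633

segments=18 loops=2 length=13.903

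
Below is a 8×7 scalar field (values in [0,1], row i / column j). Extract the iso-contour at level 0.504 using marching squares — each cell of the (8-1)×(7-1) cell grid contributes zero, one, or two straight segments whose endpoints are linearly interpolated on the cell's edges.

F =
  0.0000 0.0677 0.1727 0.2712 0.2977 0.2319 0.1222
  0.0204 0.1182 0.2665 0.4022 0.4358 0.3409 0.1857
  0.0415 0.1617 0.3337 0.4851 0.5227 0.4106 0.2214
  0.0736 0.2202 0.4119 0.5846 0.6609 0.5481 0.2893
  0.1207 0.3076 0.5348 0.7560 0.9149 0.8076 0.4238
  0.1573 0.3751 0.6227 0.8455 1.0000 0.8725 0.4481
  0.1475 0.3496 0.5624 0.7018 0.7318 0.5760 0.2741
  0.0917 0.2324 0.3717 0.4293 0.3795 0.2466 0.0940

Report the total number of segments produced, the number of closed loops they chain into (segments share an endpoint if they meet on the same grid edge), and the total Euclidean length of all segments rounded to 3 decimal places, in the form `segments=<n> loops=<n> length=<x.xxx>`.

cell (1,3): code 0100 → (1.785,4.000)–(2.000,3.503)
cell (1,4): code 1000 → (2.000,4.167)–(1.785,4.000)
cell (2,2): code 0100 → (2.190,3.000)–(3.000,2.533)
cell (2,3): code 1110 → (2.000,3.503)–(2.190,3.000)
cell (2,4): code 1101 → (2.679,5.000)–(2.000,4.167)
cell (2,5): code 1000 → (3.000,5.170)–(2.679,5.000)
cell (3,1): code 0100 → (3.749,2.000)–(4.000,1.864)
cell (3,2): code 1110 → (3.000,2.533)–(3.749,2.000)
cell (3,5): code 1001 → (4.000,5.791)–(3.000,5.170)
cell (4,1): code 0110 → (4.000,1.864)–(5.000,1.521)
cell (4,5): code 1001 → (5.000,5.868)–(4.000,5.791)
cell (5,1): code 0110 → (5.000,1.521)–(6.000,1.726)
cell (5,5): code 1001 → (6.000,5.238)–(5.000,5.868)
cell (6,1): code 0010 → (6.000,1.726)–(6.306,2.000)
cell (6,2): code 0011 → (6.306,2.000)–(6.726,3.000)
cell (6,3): code 0011 → (6.726,3.000)–(6.647,4.000)
cell (6,4): code 0011 → (6.647,4.000)–(6.219,5.000)
cell (6,5): code 0001 → (6.219,5.000)–(6.000,5.238)
total: 18 segments, chained into 1 closed loop(s), length Σ = 14.279335

segments=18 loops=1 length=14.279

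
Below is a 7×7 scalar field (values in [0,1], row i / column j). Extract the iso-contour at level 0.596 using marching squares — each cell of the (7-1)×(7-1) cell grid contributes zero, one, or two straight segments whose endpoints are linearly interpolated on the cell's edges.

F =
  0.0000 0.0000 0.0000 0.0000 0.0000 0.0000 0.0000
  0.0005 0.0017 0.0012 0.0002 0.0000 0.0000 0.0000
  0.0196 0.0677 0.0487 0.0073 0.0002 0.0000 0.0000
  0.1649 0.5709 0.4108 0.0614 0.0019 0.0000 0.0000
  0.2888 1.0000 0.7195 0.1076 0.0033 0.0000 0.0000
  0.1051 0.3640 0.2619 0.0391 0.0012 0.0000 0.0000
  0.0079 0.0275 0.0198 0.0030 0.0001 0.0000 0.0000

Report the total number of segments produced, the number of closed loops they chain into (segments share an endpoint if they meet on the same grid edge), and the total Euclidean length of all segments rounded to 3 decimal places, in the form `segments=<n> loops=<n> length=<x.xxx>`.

segments=6 loops=1 length=4.939

cell (3,0): code 0100 → (3.058,1.000)–(4.000,0.432)
cell (3,1): code 1100 → (3.600,2.000)–(3.058,1.000)
cell (3,2): code 1000 → (4.000,2.202)–(3.600,2.000)
cell (4,0): code 0010 → (4.000,0.432)–(4.635,1.000)
cell (4,1): code 0011 → (4.635,1.000)–(4.270,2.000)
cell (4,2): code 0001 → (4.270,2.000)–(4.000,2.202)
total: 6 segments, chained into 1 closed loop(s), length Σ = 4.938683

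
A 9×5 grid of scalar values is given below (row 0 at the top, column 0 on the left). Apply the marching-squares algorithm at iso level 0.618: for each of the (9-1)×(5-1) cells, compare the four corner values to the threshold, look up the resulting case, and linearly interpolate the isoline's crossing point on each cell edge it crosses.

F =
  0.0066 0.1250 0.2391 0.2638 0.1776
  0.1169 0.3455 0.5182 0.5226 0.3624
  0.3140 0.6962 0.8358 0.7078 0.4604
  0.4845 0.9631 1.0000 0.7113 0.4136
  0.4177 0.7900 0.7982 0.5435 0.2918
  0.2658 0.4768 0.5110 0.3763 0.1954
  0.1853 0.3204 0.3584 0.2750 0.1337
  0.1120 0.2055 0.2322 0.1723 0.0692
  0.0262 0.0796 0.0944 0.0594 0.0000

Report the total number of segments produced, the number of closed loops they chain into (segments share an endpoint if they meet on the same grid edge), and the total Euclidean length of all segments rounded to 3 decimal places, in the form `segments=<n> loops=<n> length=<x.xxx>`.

cell (1,0): code 0100 → (1.777,1.000)–(2.000,0.795)
cell (1,1): code 1100 → (1.314,2.000)–(1.777,1.000)
cell (1,2): code 1100 → (1.515,3.000)–(1.314,2.000)
cell (1,3): code 1000 → (2.000,3.363)–(1.515,3.000)
cell (2,0): code 0110 → (2.000,0.795)–(3.000,0.279)
cell (2,3): code 1001 → (3.000,3.313)–(2.000,3.363)
cell (3,0): code 0110 → (3.000,0.279)–(4.000,0.538)
cell (3,2): code 1011 → (4.000,2.707)–(3.556,3.000)
cell (3,3): code 0001 → (3.556,3.000)–(3.000,3.313)
cell (4,0): code 0010 → (4.000,0.538)–(4.549,1.000)
cell (4,1): code 0011 → (4.549,1.000)–(4.627,2.000)
cell (4,2): code 0001 → (4.627,2.000)–(4.000,2.707)
total: 12 segments, chained into 1 closed loop(s), length Σ = 10.026207

segments=12 loops=1 length=10.026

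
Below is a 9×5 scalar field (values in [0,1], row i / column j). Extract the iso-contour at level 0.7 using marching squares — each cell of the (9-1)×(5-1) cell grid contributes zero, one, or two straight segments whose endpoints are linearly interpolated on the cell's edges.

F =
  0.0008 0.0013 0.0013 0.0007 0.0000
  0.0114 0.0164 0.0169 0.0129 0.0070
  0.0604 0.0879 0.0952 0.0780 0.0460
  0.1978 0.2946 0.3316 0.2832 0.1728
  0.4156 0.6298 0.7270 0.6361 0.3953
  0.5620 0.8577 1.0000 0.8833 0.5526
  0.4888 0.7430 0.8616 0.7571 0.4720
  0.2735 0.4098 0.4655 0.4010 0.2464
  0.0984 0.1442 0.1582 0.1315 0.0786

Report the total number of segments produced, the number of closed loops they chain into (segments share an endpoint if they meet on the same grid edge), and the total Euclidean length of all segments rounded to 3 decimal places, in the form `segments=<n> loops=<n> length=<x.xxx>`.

cell (3,1): code 0100 → (3.932,2.000)–(4.000,1.722)
cell (3,2): code 1000 → (4.000,2.297)–(3.932,2.000)
cell (4,0): code 0100 → (4.308,1.000)–(5.000,0.467)
cell (4,1): code 1110 → (4.000,1.722)–(4.308,1.000)
cell (4,2): code 1101 → (4.258,3.000)–(4.000,2.297)
cell (4,3): code 1000 → (5.000,3.554)–(4.258,3.000)
cell (5,0): code 0110 → (5.000,0.467)–(6.000,0.831)
cell (5,3): code 1001 → (6.000,3.200)–(5.000,3.554)
cell (6,0): code 0010 → (6.000,0.831)–(6.129,1.000)
cell (6,1): code 0011 → (6.129,1.000)–(6.408,2.000)
cell (6,2): code 0011 → (6.408,2.000)–(6.160,3.000)
cell (6,3): code 0001 → (6.160,3.000)–(6.000,3.200)
total: 12 segments, chained into 1 closed loop(s), length Σ = 8.587144

segments=12 loops=1 length=8.587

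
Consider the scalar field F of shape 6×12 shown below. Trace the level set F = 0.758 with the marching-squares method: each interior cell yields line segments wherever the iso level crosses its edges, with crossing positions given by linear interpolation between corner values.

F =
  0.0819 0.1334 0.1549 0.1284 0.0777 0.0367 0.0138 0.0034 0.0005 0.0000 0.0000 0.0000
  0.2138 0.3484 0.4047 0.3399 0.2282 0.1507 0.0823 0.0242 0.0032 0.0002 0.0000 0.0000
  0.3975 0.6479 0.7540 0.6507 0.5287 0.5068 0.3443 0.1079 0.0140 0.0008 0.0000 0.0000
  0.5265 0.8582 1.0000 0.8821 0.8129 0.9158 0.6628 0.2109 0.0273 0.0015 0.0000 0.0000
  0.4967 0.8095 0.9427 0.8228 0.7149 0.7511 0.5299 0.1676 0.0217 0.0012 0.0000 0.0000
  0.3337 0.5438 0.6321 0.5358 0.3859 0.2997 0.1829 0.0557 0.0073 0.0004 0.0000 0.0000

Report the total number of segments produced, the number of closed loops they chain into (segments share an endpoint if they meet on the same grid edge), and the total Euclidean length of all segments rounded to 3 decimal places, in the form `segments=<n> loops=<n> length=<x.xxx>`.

segments=14 loops=1 length=12.452

cell (2,0): code 0100 → (2.524,1.000)–(3.000,0.698)
cell (2,1): code 1100 → (2.016,2.000)–(2.524,1.000)
cell (2,2): code 1100 → (2.464,3.000)–(2.016,2.000)
cell (2,3): code 1100 → (2.807,4.000)–(2.464,3.000)
cell (2,4): code 1100 → (2.614,5.000)–(2.807,4.000)
cell (2,5): code 1000 → (3.000,5.624)–(2.614,5.000)
cell (3,0): code 0110 → (3.000,0.698)–(4.000,0.835)
cell (3,3): code 1011 → (4.000,3.601)–(3.560,4.000)
cell (3,4): code 0011 → (3.560,4.000)–(3.958,5.000)
cell (3,5): code 0001 → (3.958,5.000)–(3.000,5.624)
cell (4,0): code 0010 → (4.000,0.835)–(4.194,1.000)
cell (4,1): code 0011 → (4.194,1.000)–(4.595,2.000)
cell (4,2): code 0011 → (4.595,2.000)–(4.226,3.000)
cell (4,3): code 0001 → (4.226,3.000)–(4.000,3.601)
total: 14 segments, chained into 1 closed loop(s), length Σ = 12.452142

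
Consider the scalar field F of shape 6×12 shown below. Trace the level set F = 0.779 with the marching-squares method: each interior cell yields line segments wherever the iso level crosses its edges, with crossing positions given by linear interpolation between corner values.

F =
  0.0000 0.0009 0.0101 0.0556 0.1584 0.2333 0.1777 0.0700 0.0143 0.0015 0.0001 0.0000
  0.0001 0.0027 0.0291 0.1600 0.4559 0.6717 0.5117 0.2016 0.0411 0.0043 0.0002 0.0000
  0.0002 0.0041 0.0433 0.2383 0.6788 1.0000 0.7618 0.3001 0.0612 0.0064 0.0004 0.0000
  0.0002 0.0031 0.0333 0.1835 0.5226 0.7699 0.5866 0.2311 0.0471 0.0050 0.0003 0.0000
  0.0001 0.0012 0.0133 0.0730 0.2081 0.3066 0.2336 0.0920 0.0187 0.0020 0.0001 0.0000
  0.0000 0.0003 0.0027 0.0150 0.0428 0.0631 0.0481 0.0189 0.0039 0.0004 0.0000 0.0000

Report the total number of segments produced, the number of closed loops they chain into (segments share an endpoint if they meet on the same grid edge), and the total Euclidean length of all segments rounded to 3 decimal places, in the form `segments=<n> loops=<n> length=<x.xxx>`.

cell (1,4): code 0100 → (1.327,5.000)–(2.000,4.312)
cell (1,5): code 1000 → (2.000,5.928)–(1.327,5.000)
cell (2,4): code 0010 → (2.000,4.312)–(2.960,5.000)
cell (2,5): code 0001 → (2.960,5.000)–(2.000,5.928)
total: 4 segments, chained into 1 closed loop(s), length Σ = 4.625715

segments=4 loops=1 length=4.626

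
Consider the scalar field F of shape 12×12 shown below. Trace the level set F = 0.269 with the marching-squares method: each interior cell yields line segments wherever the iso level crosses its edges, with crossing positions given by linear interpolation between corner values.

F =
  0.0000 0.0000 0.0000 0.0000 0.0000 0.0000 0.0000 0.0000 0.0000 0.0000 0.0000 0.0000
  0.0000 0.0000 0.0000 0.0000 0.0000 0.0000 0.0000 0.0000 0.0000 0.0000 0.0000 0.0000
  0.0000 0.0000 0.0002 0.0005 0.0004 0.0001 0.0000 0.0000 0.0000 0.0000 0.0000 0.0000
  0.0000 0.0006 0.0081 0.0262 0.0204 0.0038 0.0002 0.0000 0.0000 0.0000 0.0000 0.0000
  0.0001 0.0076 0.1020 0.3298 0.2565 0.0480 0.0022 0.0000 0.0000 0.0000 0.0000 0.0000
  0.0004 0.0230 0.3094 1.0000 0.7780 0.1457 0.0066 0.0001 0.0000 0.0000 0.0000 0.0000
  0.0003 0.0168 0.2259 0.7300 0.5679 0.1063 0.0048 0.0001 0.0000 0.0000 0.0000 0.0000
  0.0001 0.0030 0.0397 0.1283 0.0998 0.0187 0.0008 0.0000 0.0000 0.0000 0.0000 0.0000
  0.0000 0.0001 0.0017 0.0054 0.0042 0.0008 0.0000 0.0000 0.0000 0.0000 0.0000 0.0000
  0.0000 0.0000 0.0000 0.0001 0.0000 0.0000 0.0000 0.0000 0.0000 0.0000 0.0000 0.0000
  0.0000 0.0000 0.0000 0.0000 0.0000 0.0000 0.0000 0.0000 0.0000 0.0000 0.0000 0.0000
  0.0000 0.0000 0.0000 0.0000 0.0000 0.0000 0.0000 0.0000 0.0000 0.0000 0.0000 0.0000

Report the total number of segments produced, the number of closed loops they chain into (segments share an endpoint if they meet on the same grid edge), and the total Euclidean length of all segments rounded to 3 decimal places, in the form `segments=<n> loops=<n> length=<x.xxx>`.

segments=12 loops=1 length=9.104

cell (3,2): code 0100 → (3.800,3.000)–(4.000,2.733)
cell (3,3): code 1000 → (4.000,3.829)–(3.800,3.000)
cell (4,1): code 0100 → (4.805,2.000)–(5.000,1.859)
cell (4,2): code 1110 → (4.000,2.733)–(4.805,2.000)
cell (4,3): code 1101 → (4.024,4.000)–(4.000,3.829)
cell (4,4): code 1000 → (5.000,4.805)–(4.024,4.000)
cell (5,1): code 0010 → (5.000,1.859)–(5.484,2.000)
cell (5,2): code 0111 → (5.484,2.000)–(6.000,2.085)
cell (5,4): code 1001 → (6.000,4.648)–(5.000,4.805)
cell (6,2): code 0010 → (6.000,2.085)–(6.766,3.000)
cell (6,3): code 0011 → (6.766,3.000)–(6.639,4.000)
cell (6,4): code 0001 → (6.639,4.000)–(6.000,4.648)
total: 12 segments, chained into 1 closed loop(s), length Σ = 9.103854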